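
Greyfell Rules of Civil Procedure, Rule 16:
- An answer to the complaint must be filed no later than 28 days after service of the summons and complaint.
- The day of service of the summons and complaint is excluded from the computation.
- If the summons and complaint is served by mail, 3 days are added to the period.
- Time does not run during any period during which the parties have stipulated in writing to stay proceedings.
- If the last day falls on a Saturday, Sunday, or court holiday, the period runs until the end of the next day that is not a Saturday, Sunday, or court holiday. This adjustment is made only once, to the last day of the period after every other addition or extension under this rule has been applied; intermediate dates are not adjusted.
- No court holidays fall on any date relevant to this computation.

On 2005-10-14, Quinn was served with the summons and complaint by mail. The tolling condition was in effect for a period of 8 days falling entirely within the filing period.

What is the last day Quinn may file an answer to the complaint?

28 days after 2005-10-14 is November 11, 2005.
Service was by mail, adding 3 days: November 11, 2005 + 3 days = November 14, 2005.
Tolling adds 8 days: November 14, 2005 + 8 days = November 22, 2005.
November 22, 2005 is a Tuesday and not a court holiday, so no extension applies.

November 22, 2005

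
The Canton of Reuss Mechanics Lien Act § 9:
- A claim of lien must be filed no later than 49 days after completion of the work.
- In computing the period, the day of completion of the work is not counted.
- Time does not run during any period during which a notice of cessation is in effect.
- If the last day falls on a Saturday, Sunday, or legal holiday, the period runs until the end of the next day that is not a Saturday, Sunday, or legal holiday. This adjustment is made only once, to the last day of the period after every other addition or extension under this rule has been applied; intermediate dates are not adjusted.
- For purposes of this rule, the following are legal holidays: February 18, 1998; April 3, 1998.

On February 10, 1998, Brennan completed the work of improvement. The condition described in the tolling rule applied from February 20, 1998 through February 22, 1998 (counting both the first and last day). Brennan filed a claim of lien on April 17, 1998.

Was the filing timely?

49 days after February 10, 1998 is March 31, 1998.
From February 20, 1998 through February 22, 1998 inclusive is 3 days; tolling adds 3 days: March 31, 1998 + 3 days = April 3, 1998.
April 3, 1998 is a listed holiday; April 4, 1998 is Saturday; April 5, 1998 is Sunday. The next qualifying day is April 6, 1998.
The deadline is April 6, 1998; the filing on April 17, 1998 is after that date.

No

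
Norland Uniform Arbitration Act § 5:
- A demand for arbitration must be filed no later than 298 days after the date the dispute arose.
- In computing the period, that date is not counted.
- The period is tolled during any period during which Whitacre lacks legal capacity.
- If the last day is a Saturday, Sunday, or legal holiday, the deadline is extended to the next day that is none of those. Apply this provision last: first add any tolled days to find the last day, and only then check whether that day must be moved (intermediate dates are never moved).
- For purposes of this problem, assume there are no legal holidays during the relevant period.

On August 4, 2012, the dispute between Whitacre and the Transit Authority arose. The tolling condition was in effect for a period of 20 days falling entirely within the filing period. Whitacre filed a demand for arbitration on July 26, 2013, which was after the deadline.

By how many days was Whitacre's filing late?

38 days

298 days after August 4, 2012 is May 29, 2013.
Tolling adds 20 days: May 29, 2013 + 20 days = June 18, 2013.
June 18, 2013 is a Tuesday and not a legal holiday, so no extension applies.
The deadline is June 18, 2013; from June 18, 2013 to July 26, 2013 is 38 days.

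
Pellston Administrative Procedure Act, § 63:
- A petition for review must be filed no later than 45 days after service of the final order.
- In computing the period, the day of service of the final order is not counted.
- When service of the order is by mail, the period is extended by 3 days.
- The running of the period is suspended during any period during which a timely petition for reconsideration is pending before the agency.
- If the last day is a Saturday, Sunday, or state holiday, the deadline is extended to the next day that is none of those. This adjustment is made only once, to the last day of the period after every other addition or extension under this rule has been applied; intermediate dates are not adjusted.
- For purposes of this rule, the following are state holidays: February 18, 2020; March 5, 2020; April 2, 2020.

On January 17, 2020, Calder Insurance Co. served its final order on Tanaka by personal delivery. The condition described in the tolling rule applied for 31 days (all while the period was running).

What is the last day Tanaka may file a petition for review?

April 3, 2020

45 days after January 17, 2020 is March 2, 2020.
Service was not by mail, so no mail extension applies.
Tolling adds 31 days: March 2, 2020 + 31 days = April 2, 2020.
April 2, 2020 is a listed holiday. The next qualifying day is April 3, 2020.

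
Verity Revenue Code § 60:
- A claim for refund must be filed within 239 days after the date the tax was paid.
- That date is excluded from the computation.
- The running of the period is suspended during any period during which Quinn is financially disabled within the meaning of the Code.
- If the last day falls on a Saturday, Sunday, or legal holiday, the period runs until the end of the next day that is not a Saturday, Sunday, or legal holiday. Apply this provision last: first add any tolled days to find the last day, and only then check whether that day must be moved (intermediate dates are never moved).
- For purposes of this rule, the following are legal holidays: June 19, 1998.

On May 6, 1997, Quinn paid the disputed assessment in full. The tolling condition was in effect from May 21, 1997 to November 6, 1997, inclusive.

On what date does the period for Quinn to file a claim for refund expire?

June 22, 1998

239 days after May 6, 1997 is December 31, 1997.
From May 21, 1997 through November 6, 1997 inclusive is 170 days; tolling adds 170 days: December 31, 1997 + 170 days = June 19, 1998.
June 19, 1998 is a listed holiday; June 20, 1998 is Saturday; June 21, 1998 is Sunday. The next qualifying day is June 22, 1998.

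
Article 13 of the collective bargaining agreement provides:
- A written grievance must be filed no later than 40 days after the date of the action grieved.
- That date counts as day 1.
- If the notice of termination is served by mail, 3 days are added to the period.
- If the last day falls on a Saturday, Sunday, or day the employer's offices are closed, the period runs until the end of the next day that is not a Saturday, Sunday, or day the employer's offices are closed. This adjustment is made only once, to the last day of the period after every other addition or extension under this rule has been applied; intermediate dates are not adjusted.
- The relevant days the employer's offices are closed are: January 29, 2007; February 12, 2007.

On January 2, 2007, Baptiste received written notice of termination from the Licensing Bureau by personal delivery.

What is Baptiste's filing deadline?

Counting January 2, 2007 as day 1, day 40 is February 10, 2007.
Service was not by mail, so no mail extension applies.
February 10, 2007 is Saturday; February 11, 2007 is Sunday; February 12, 2007 is a listed holiday. The next qualifying day is February 13, 2007.

February 13, 2007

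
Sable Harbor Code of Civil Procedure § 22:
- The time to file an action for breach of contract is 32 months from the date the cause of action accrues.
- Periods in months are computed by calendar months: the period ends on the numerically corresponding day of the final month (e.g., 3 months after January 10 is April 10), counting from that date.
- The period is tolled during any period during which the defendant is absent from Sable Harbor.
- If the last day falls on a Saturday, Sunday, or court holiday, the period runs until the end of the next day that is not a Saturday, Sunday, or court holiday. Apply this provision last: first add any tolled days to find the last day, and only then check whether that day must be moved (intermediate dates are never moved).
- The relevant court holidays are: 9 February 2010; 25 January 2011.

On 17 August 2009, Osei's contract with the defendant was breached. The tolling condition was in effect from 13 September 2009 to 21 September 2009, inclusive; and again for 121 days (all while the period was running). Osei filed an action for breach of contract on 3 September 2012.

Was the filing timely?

No

32 months after 17 August 2009 is April 17, 2012.
From September 13, 2009 through September 21, 2009 inclusive is 9 days; tolling adds 9 days: April 17, 2012 + 9 days = April 26, 2012.
Tolling adds 121 days: April 26, 2012 + 121 days = August 25, 2012.
August 25, 2012 is Saturday; August 26, 2012 is Sunday. The next qualifying day is August 27, 2012.
The deadline is August 27, 2012; the filing on September 3, 2012 is after that date.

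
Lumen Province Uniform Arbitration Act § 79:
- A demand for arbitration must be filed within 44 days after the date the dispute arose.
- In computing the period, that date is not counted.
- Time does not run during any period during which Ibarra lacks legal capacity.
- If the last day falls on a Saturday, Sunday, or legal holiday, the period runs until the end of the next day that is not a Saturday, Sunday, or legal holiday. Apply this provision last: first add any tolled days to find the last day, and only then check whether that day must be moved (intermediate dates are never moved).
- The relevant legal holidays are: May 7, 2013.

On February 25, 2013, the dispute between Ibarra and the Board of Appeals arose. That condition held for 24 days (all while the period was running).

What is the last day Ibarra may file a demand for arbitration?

May 6, 2013

44 days after February 25, 2013 is April 10, 2013.
Tolling adds 24 days: April 10, 2013 + 24 days = May 4, 2013.
May 4, 2013 is Saturday; May 5, 2013 is Sunday. The next qualifying day is May 6, 2013.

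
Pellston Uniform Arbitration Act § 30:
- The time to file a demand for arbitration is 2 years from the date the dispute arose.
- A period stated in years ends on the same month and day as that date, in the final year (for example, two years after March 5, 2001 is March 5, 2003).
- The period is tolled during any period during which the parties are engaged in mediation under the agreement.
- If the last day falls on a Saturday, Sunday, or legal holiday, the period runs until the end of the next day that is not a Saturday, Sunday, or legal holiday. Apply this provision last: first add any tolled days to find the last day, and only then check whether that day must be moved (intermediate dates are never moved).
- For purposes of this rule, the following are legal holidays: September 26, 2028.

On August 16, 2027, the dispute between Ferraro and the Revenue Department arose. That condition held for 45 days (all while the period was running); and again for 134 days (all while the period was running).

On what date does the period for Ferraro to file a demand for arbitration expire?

2 years after August 16, 2027 is August 16, 2029.
Tolling adds 45 days: August 16, 2029 + 45 days = September 30, 2029.
Tolling adds 134 days: September 30, 2029 + 134 days = February 11, 2030.
February 11, 2030 is a Monday and not a legal holiday, so no extension applies.

February 11, 2030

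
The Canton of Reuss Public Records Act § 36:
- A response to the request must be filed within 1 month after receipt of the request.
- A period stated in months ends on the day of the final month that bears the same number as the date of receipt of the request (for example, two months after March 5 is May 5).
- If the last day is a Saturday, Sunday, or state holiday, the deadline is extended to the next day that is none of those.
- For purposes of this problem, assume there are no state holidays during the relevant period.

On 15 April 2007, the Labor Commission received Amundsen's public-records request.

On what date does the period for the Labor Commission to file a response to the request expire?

1 month after 15 April 2007 is May 15, 2007.
May 15, 2007 is a Tuesday and not a state holiday, so no extension applies.

May 15, 2007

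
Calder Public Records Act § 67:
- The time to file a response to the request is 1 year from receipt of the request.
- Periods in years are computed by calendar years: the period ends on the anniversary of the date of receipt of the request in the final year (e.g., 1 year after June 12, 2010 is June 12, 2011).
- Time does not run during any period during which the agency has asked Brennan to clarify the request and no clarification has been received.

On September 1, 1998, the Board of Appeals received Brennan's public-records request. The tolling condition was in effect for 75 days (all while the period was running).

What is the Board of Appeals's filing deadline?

1 year after September 1, 1998 is September 1, 1999.
Tolling adds 75 days: September 1, 1999 + 75 days = November 15, 1999.

November 15, 1999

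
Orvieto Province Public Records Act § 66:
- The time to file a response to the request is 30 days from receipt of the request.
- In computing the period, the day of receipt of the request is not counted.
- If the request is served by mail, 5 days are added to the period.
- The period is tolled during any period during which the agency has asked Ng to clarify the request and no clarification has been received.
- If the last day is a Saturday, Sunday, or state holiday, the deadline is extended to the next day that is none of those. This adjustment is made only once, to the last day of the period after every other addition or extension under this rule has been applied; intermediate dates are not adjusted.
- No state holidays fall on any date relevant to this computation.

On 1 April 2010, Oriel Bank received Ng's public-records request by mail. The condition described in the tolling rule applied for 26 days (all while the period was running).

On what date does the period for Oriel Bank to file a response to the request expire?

June 1, 2010

30 days after 1 April 2010 is May 1, 2010.
Service was by mail, adding 5 days: May 1, 2010 + 5 days = May 6, 2010.
Tolling adds 26 days: May 6, 2010 + 26 days = June 1, 2010.
June 1, 2010 is a Tuesday and not a state holiday, so no extension applies.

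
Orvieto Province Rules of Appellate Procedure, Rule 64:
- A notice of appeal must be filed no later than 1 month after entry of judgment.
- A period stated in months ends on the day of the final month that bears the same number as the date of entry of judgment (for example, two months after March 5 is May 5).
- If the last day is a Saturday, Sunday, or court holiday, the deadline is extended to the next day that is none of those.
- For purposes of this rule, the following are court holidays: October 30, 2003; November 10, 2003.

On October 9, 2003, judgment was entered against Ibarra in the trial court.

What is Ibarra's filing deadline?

November 11, 2003

1 month after October 9, 2003 is November 9, 2003.
November 9, 2003 is Sunday; November 10, 2003 is a listed holiday. The next qualifying day is November 11, 2003.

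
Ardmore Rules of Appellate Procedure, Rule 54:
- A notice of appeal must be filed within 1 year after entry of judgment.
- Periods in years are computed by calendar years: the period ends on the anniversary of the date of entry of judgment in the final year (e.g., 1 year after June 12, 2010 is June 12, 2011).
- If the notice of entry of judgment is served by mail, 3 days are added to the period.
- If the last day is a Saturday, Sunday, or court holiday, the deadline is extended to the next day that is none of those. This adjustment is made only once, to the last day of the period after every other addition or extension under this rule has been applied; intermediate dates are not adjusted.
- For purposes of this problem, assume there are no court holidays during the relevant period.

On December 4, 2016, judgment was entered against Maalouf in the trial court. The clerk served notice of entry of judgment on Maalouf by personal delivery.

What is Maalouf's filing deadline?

1 year after December 4, 2016 is December 4, 2017.
Service was not by mail, so no mail extension applies.
December 4, 2017 is a Monday and not a court holiday, so no extension applies.

December 4, 2017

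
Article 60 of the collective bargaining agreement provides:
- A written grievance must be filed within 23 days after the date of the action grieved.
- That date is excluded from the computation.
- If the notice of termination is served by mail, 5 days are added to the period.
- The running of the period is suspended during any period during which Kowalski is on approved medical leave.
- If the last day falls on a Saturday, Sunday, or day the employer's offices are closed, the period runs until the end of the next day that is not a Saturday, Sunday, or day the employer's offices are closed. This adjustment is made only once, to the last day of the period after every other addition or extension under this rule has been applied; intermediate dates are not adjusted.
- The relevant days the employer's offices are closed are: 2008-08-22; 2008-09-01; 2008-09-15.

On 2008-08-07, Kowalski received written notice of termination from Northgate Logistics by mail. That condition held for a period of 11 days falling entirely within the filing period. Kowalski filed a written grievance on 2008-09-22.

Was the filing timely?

No

23 days after 2008-08-07 is August 30, 2008.
Service was by mail, adding 5 days: August 30, 2008 + 5 days = September 4, 2008.
Tolling adds 11 days: September 4, 2008 + 11 days = September 15, 2008.
September 15, 2008 is a listed holiday. The next qualifying day is September 16, 2008.
The deadline is September 16, 2008; the filing on September 22, 2008 is after that date.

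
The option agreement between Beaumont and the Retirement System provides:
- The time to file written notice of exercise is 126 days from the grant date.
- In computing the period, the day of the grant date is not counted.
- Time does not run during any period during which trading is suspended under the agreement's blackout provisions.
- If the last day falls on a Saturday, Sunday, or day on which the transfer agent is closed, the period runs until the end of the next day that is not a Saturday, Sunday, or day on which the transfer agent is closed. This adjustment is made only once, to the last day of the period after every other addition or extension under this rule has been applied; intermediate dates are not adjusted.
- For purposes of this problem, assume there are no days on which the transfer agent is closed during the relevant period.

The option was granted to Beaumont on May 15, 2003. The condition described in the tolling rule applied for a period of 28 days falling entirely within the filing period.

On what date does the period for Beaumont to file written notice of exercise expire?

October 16, 2003

126 days after May 15, 2003 is September 18, 2003.
Tolling adds 28 days: September 18, 2003 + 28 days = October 16, 2003.
October 16, 2003 is a Thursday and not a day on which the transfer agent is closed, so no extension applies.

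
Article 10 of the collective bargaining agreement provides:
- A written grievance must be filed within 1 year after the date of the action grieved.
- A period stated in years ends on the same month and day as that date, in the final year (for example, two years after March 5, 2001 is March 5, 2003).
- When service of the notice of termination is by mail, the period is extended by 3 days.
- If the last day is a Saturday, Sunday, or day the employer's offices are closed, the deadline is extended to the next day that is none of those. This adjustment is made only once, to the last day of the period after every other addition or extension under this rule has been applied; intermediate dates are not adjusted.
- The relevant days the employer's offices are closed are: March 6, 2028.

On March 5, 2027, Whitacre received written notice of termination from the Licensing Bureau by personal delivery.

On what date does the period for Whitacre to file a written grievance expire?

1 year after March 5, 2027 is March 5, 2028.
Service was not by mail, so no mail extension applies.
March 5, 2028 is Sunday; March 6, 2028 is a listed holiday. The next qualifying day is March 7, 2028.

March 7, 2028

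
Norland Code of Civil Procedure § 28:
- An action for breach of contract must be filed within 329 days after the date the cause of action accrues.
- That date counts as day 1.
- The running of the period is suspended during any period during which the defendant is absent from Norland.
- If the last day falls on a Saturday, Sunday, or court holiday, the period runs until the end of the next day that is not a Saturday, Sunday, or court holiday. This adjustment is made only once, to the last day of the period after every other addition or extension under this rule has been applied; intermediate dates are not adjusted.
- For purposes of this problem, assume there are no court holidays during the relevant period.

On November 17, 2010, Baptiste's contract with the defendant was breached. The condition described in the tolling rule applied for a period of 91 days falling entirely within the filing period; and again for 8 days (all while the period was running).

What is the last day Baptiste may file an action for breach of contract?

Counting November 17, 2010 as day 1, day 329 is October 11, 2011.
Tolling adds 91 days: October 11, 2011 + 91 days = January 10, 2012.
Tolling adds 8 days: January 10, 2012 + 8 days = January 18, 2012.
January 18, 2012 is a Wednesday and not a court holiday, so no extension applies.

January 18, 2012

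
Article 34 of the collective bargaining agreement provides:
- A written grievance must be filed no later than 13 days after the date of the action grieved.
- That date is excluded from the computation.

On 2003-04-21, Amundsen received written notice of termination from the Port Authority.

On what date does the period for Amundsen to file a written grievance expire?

May 4, 2003

13 days after 2003-04-21 is May 4, 2003.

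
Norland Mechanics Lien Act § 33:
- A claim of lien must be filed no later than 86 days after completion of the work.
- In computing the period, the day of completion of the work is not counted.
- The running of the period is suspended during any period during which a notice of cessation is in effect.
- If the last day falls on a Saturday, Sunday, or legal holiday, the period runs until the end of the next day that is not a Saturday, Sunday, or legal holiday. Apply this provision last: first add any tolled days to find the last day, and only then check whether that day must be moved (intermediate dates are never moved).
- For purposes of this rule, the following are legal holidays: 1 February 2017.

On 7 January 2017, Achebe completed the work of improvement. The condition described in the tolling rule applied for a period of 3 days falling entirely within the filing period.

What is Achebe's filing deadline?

86 days after 7 January 2017 is April 3, 2017.
Tolling adds 3 days: April 3, 2017 + 3 days = April 6, 2017.
April 6, 2017 is a Thursday and not a legal holiday, so no extension applies.

April 6, 2017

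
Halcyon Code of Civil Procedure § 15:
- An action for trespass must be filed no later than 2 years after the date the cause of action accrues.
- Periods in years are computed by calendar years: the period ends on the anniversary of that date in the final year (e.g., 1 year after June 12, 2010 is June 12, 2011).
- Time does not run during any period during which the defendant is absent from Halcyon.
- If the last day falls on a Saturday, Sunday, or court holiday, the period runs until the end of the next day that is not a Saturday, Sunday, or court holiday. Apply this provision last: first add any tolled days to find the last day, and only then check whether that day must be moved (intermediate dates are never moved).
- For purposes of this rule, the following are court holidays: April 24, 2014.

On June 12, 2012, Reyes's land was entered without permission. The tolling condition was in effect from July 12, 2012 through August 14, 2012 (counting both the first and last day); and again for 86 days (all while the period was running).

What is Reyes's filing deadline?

2 years after June 12, 2012 is June 12, 2014.
From July 12, 2012 through August 14, 2012 inclusive is 34 days; tolling adds 34 days: June 12, 2014 + 34 days = July 16, 2014.
Tolling adds 86 days: July 16, 2014 + 86 days = October 10, 2014.
October 10, 2014 is a Friday and not a court holiday, so no extension applies.

October 10, 2014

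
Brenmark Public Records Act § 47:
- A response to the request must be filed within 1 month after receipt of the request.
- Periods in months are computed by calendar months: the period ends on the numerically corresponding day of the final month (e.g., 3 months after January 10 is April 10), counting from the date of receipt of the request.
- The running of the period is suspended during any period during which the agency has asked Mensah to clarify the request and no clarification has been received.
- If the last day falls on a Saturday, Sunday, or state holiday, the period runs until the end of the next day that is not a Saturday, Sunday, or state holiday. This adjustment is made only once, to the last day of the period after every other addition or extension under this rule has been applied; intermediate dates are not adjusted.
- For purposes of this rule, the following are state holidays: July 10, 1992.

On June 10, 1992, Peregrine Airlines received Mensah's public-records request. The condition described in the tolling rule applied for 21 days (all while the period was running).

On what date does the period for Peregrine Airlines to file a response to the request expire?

1 month after June 10, 1992 is July 10, 1992.
Tolling adds 21 days: July 10, 1992 + 21 days = July 31, 1992.
July 31, 1992 is a Friday and not a state holiday, so no extension applies.

July 31, 1992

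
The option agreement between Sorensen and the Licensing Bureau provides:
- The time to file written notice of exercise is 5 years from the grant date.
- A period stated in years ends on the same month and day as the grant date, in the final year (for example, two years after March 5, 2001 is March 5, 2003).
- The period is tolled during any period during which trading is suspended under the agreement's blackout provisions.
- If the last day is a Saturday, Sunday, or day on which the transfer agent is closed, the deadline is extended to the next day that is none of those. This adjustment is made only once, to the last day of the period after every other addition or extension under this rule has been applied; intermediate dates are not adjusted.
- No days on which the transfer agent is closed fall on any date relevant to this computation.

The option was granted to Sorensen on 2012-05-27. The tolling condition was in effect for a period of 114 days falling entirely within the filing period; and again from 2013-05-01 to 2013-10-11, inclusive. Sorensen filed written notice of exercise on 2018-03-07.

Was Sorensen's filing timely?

No

5 years after 2012-05-27 is May 27, 2017.
Tolling adds 114 days: May 27, 2017 + 114 days = September 18, 2017.
From May 1, 2013 through October 11, 2013 inclusive is 164 days; tolling adds 164 days: September 18, 2017 + 164 days = March 1, 2018.
March 1, 2018 is a Thursday and not a day on which the transfer agent is closed, so no extension applies.
The deadline is March 1, 2018; the filing on March 7, 2018 is after that date.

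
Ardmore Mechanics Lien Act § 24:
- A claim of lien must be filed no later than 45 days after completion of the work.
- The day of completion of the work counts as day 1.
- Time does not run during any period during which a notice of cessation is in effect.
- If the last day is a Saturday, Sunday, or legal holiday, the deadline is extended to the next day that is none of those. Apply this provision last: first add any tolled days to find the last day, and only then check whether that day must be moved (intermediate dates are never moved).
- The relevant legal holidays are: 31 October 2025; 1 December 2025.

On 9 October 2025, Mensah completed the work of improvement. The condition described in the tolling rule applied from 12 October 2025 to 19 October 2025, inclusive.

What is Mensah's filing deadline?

Counting 9 October 2025 as day 1, day 45 is November 22, 2025.
From October 12, 2025 through October 19, 2025 inclusive is 8 days; tolling adds 8 days: November 22, 2025 + 8 days = November 30, 2025.
November 30, 2025 is Sunday; December 1, 2025 is a listed holiday. The next qualifying day is December 2, 2025.

December 2, 2025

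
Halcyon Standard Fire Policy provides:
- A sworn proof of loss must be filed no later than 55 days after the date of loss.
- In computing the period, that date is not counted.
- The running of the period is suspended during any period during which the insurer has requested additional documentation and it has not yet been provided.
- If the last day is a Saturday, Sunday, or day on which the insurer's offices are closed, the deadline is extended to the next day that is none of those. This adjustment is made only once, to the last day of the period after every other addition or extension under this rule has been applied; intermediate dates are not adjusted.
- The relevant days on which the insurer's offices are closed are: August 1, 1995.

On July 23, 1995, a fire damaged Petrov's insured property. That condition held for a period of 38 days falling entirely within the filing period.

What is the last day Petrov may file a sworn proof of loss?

55 days after July 23, 1995 is September 16, 1995.
Tolling adds 38 days: September 16, 1995 + 38 days = October 24, 1995.
October 24, 1995 is a Tuesday and not a day on which the insurer's offices are closed, so no extension applies.

October 24, 1995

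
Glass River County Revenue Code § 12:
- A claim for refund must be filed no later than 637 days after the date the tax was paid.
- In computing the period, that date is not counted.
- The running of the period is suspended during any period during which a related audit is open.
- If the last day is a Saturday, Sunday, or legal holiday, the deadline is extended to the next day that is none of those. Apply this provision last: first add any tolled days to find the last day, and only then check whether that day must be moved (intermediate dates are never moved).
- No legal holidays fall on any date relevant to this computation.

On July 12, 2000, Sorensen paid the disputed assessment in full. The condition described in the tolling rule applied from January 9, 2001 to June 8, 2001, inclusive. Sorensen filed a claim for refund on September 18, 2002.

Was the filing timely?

637 days after July 12, 2000 is April 10, 2002.
From January 9, 2001 through June 8, 2001 inclusive is 151 days; tolling adds 151 days: April 10, 2002 + 151 days = September 8, 2002.
September 8, 2002 is Sunday. The next qualifying day is September 9, 2002.
The deadline is September 9, 2002; the filing on September 18, 2002 is after that date.

No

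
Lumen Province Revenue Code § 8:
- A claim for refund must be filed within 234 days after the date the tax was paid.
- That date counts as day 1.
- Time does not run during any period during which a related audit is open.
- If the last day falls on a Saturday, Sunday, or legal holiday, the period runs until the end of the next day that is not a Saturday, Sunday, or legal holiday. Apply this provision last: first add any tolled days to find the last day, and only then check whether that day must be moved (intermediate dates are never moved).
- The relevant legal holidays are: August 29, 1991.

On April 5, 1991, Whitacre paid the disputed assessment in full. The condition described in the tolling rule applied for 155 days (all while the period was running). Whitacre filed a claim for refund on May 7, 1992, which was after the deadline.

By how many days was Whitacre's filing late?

10 days

Counting April 5, 1991 as day 1, day 234 is November 24, 1991.
Tolling adds 155 days: November 24, 1991 + 155 days = April 27, 1992.
April 27, 1992 is a Monday and not a legal holiday, so no extension applies.
The deadline is April 27, 1992; from April 27, 1992 to May 7, 1992 is 10 days.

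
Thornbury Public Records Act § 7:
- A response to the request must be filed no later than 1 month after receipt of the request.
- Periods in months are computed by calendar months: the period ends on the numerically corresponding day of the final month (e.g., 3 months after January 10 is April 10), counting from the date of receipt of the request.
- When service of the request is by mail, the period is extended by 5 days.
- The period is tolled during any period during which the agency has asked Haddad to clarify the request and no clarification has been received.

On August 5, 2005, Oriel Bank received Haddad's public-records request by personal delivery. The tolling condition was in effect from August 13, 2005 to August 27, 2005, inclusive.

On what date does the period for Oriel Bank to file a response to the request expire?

September 20, 2005

1 month after August 5, 2005 is September 5, 2005.
Service was not by mail, so no mail extension applies.
From August 13, 2005 through August 27, 2005 inclusive is 15 days; tolling adds 15 days: September 5, 2005 + 15 days = September 20, 2005.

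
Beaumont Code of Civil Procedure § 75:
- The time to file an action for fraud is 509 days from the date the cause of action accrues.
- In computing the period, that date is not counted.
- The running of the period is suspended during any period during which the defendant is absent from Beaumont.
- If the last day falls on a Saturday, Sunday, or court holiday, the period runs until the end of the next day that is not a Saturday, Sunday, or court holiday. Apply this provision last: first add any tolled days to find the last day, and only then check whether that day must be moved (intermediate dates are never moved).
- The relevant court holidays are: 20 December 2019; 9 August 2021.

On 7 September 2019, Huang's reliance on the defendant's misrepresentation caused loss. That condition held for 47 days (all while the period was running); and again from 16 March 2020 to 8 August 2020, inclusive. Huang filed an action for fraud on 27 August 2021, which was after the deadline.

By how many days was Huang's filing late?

17 days

509 days after 7 September 2019 is January 28, 2021.
Tolling adds 47 days: January 28, 2021 + 47 days = March 16, 2021.
From March 16, 2020 through August 8, 2020 inclusive is 146 days; tolling adds 146 days: March 16, 2021 + 146 days = August 9, 2021.
August 9, 2021 is a listed holiday. The next qualifying day is August 10, 2021.
The deadline is August 10, 2021; from August 10, 2021 to August 27, 2021 is 17 days.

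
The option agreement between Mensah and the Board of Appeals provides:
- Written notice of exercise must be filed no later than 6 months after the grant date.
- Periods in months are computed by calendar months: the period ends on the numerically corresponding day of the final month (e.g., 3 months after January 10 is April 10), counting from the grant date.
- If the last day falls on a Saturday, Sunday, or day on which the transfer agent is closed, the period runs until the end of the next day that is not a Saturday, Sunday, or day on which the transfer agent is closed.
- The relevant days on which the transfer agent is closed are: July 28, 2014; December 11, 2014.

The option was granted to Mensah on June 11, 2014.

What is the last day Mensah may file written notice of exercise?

December 12, 2014

6 months after June 11, 2014 is December 11, 2014.
December 11, 2014 is a listed holiday. The next qualifying day is December 12, 2014.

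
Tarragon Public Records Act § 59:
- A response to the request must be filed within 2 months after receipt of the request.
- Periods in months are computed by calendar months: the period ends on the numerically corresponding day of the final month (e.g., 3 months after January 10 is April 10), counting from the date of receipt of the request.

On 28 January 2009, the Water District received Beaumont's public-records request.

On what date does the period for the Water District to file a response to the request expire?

2 months after 28 January 2009 is March 28, 2009.

March 28, 2009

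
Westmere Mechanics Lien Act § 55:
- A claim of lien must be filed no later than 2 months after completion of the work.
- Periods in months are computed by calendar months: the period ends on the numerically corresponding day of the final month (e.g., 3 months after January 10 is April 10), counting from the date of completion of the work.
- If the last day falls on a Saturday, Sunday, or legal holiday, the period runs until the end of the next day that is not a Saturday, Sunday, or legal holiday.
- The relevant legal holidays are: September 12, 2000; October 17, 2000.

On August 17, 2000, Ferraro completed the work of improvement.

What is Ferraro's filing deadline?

October 18, 2000

2 months after August 17, 2000 is October 17, 2000.
October 17, 2000 is a listed holiday. The next qualifying day is October 18, 2000.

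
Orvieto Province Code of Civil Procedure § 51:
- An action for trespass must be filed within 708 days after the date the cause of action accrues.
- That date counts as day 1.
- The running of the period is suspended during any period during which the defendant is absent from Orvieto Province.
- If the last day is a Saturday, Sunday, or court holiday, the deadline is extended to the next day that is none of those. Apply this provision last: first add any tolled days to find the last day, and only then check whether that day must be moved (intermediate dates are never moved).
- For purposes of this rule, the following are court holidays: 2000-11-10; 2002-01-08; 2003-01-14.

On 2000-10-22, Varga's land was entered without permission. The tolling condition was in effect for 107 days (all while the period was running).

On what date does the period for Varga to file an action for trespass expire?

January 15, 2003

Counting 2000-10-22 as day 1, day 708 is September 29, 2002.
Tolling adds 107 days: September 29, 2002 + 107 days = January 14, 2003.
January 14, 2003 is a listed holiday. The next qualifying day is January 15, 2003.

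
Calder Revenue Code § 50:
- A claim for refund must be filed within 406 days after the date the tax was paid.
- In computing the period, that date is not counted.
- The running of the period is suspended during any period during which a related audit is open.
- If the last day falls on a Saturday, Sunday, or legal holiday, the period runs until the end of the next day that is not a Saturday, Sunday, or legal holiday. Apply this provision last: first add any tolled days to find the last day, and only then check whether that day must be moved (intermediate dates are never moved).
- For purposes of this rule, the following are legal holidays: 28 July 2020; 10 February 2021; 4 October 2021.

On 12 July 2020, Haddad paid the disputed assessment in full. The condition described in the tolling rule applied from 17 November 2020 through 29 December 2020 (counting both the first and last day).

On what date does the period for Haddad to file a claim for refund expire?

406 days after 12 July 2020 is August 22, 2021.
From November 17, 2020 through December 29, 2020 inclusive is 43 days; tolling adds 43 days: August 22, 2021 + 43 days = October 4, 2021.
October 4, 2021 is a listed holiday. The next qualifying day is October 5, 2021.

October 5, 2021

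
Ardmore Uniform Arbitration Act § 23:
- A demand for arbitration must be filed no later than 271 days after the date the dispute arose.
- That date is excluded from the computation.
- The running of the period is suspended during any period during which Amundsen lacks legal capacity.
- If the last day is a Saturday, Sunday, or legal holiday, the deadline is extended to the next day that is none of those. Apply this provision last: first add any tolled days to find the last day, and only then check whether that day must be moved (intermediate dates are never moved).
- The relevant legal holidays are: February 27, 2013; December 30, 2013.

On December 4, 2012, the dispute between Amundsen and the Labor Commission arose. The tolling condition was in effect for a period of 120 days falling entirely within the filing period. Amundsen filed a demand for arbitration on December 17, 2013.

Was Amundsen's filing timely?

Yes

271 days after December 4, 2012 is September 1, 2013.
Tolling adds 120 days: September 1, 2013 + 120 days = December 30, 2013.
December 30, 2013 is a listed holiday. The next qualifying day is December 31, 2013.
The deadline is December 31, 2013; the filing on December 17, 2013 is on or before that date.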